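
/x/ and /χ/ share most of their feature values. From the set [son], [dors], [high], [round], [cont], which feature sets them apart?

/x/ is the voiceless velar fricative and /χ/ is the voiceless uvular fricative. Both are [-sonorant], [+dorsal], [-round], [+continuant]. /x/ is [+high] while /χ/ is [-high], so the distinguishing feature is [high].

[high]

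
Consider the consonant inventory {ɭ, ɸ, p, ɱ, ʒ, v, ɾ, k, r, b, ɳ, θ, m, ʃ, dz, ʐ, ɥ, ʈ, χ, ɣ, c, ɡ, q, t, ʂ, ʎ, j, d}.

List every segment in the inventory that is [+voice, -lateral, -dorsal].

The [+voice] segments are /ɭ, ɱ, ʒ, v, ɾ, r, b, ɳ, m, dz, ʐ, ɥ, ɣ, ɡ, ʎ, j, d/.
Of those, [-lateral] gives /ɱ, ʒ, v, ɾ, r, b, ɳ, m, dz, ʐ, ɥ, ɣ, ɡ, j, d/.
Of those, [-dorsal] leaves /ɱ, ʒ, v, ɾ, r, b, ɳ, m, dz, ʐ, d/.

ɱ, ʒ, v, ɾ, r, b, ɳ, m, dz, ʐ, d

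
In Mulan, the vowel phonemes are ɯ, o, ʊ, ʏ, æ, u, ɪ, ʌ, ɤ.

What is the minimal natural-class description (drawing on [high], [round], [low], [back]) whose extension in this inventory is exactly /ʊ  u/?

[+high, +back, +round]

The class [+high], [+back], [+round] has exactly /ʊ, u/ as its extension in this inventory. No smaller conjunction from the listed features achieves this: [+back, +round] alone would also admit /o/; [+high, +round] alone would also admit /ʏ/; [+high, +back] alone would also admit /ɯ/; and checking the remaining two-feature bundles turns up none with this extension.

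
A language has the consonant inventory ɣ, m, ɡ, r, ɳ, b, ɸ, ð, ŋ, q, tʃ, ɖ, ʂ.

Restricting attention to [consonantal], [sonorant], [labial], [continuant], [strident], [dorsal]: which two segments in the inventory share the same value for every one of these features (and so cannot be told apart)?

/ɡ/ (voiced velar stop) and /q/ (voiceless uvular stop) are both [+consonantal], [-sonorant], [-labial], [-continuant], [-strident], [+dorsal], so none of the listed features separates them. (They do differ in [voice] and [high], which are not among the given features.) Every other pair in the inventory differs on at least one listed feature.

ɡ, q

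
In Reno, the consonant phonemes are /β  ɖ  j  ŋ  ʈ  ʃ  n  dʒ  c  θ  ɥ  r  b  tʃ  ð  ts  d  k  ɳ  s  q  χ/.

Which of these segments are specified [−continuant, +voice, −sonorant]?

Among the inventory, the [−continuant] segments are /ɖ, ŋ, ʈ, n, dʒ, c, b, tʃ, ts, d, k, ɳ, q/.
Among these, [+voice] gives /ɖ, ŋ, n, dʒ, b, d, ɳ/.
Within that set, [−sonorant] leaves /ɖ, dʒ, b, d/.

ɖ, dʒ, b, d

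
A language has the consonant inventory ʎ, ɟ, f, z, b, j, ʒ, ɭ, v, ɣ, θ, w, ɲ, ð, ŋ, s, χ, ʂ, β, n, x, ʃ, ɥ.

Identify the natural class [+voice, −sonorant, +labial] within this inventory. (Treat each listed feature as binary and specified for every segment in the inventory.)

b, v, β

Checking each segment against [+voice], [−sonorant], [+labial]: /b/ (voiced bilabial stop), /v/ (voiced labiodental fricative), /β/ (voiced bilabial fricative) satisfy every feature; every other segment in the inventory fails at least one.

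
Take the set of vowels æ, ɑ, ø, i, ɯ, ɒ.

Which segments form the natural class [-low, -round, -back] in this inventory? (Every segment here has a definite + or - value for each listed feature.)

Eliminate segments failing any feature: /æ, ɑ, ɒ/ are [+low]; /ø/ is [+round]; /ɯ/ is [+back]. The remaining /i/ satisfy [-low], [-round], [-back].

i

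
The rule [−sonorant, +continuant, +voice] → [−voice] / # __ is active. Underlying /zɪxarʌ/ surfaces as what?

[sɪxarʌ]

The only segment in the rule's environment that also matches [−sonorant, +continuant, +voice] is /z/. Applying [−voice] turns the voiced alveolar fricative into /s/ (voiceless alveolar fricative), giving [sɪxarʌ].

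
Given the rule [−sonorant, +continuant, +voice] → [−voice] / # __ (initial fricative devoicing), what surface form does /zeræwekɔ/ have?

Only the initial segment /z/ is both word-initial and matches the structural description. It is a voiced alveolar fricative, so [−sonorant, +continuant, +voice] holds; changing it to [−voice] with all other features held fixed yields /s/ (voiceless alveolar fricative). No other segment meets both the structural description and the environment, so the output is [seræwekɔ].

[seræwekɔ]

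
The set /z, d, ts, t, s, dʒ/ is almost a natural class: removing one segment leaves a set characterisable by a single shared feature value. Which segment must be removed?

[distributed] (equivalently [anterior]) groups all but one: /d, z, s, t, ts/ share [−distributed] while /dʒ/ (voiced postalveolar affricate) alone is [+distributed]. Removing any other segment would not leave a single-feature class that excludes it.

dʒ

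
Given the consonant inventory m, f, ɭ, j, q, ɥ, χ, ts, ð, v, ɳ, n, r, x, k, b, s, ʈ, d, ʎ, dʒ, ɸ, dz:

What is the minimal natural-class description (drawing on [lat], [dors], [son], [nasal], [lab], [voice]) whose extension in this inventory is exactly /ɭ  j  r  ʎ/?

[+son, -nasal, -lab]

/ɭ, j, r, ʎ/ are all [+sonorant], [-nasal], [-labial], and no other segment in the inventory matches all three values. Dropping any one of them over-generates: [-nasal, -labial] alone would also admit /q, χ, ts, ð, …/; [+sonorant, -labial] alone would also admit /ɳ, n/; [+sonorant, -nasal] alone would also admit /ɥ/. No other combination of two listed features picks out exactly this set either, so fewer than three features will not do.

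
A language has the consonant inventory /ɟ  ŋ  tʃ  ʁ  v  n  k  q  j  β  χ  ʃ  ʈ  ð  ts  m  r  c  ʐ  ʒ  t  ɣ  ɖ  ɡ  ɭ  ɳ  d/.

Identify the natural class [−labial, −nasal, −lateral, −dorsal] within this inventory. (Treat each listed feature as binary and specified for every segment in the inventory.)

Checking each segment against [−labial], [−nasal], [−lateral], [−dorsal]: /tʃ/ (voiceless postalveolar affricate), /ʃ/ (voiceless postalveolar fricative), /ʈ/ (voiceless retroflex stop), /ð/ (voiced dental fricative), /ts/ (voiceless alveolar affricate), /r/ (alveolar trill), among others, satisfy every feature; every other segment in the inventory fails at least one.

tʃ, ʃ, ʈ, ð, ts, r, ʐ, ʒ, t, ɖ, d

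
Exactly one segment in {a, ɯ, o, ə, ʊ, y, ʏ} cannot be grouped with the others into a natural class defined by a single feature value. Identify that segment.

a

The remaining segments after removing /a/ share [−low]; /a/ (low unrounded vowel) is [+low]. For every other candidate removal, the leftover set fails to share any single feature value that the removed segment lacks.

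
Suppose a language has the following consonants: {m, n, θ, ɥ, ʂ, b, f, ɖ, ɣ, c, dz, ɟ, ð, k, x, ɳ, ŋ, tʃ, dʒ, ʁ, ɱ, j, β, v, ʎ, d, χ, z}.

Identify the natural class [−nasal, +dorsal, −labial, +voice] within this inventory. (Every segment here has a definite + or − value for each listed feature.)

ɣ, ɟ, ʁ, j, ʎ

Checking each segment against [−nasal], [+dorsal], [−labial], [+voice]: /ɣ/ (voiced velar fricative), /ɟ/ (voiced palatal stop), /ʁ/ (voiced uvular fricative), /j/ (palatal glide), /ʎ/ (palatal lateral approximant) satisfy every feature; every other segment in the inventory fails at least one.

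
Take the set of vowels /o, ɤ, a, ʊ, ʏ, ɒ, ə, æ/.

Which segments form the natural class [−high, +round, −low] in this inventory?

o

Eliminate segments failing any feature: /ɤ, a, ə, æ/ are [−round]; /ʊ, ʏ/ are [+high]; /ɒ/ is [+low]. The remaining /o/ satisfy [−high], [+round], [−low].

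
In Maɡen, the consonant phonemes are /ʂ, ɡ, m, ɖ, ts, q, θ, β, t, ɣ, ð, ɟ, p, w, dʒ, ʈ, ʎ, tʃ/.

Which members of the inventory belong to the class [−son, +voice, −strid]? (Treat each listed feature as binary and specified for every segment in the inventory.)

Among the inventory, the [−sonorant] segments are /ʂ, ɡ, ɖ, ts, q, θ, β, t, ɣ, ð, ɟ, p, dʒ, ʈ, tʃ/.
Of those, [+voice] gives /ɡ, ɖ, β, ɣ, ð, ɟ, dʒ/.
Within that set, [−strident] leaves /ɡ, ɖ, β, ɣ, ð, ɟ/.

ɡ, ɖ, β, ɣ, ð, ɟ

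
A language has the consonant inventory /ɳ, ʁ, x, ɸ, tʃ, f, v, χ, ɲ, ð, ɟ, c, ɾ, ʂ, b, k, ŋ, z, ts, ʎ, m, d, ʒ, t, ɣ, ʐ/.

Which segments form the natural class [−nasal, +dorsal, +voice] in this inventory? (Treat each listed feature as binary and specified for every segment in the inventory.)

ʁ, ɟ, ʎ, ɣ

Checking each segment against [−nasal], [+dorsal], [+voice]: /ʁ/ (voiced uvular fricative), /ɟ/ (voiced palatal stop), /ʎ/ (palatal lateral approximant), /ɣ/ (voiced velar fricative) satisfy every feature; every other segment in the inventory fails at least one.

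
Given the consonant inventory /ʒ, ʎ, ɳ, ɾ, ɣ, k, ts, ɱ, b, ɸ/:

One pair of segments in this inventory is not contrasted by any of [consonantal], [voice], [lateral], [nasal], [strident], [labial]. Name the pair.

ɣ, ɾ

On the given features, /ɣ/ and /ɾ/ have an identical profile: [+consonantal], [+voice], [−lateral], [−nasal], [−strident], [−labial]. No other two segments in the inventory coincide on all 6 features. (They do differ in [sonorant], [coronal] and [dorsal], which are not among the given features.)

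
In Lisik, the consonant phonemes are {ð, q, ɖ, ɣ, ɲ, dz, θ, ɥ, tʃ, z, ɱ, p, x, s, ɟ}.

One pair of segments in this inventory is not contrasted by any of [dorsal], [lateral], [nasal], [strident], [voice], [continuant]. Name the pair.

On the given features, /ɣ/ and /ɥ/ have an identical profile: [+dorsal], [−lateral], [−nasal], [−strident], [+voice], [+continuant]. No other two segments in the inventory coincide on all 6 features. (They do differ in [sonorant], [labial], [round] and [back], which are not among the given features.)

ɣ, ɥ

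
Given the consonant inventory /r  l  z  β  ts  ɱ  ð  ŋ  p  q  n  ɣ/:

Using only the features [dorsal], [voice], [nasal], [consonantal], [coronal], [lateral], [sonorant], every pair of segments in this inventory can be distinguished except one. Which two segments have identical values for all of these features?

On the given features, /ð/ and /z/ have an identical profile: [−dorsal], [+voice], [−nasal], [+consonantal], [+coronal], [−lateral], [−sonorant]. No other two segments in the inventory coincide on all 7 features. (They do differ in [strident] and [distributed], which are not among the given features.)

ð, z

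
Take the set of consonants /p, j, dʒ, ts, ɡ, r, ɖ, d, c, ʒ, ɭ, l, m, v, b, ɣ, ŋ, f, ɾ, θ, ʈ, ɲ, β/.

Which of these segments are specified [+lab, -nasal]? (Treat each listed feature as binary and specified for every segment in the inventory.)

p, v, b, f, β

Checking each segment against [+labial], [-nasal]: /p/ (voiceless bilabial stop), /v/ (voiced labiodental fricative), /b/ (voiced bilabial stop), /f/ (voiceless labiodental fricative), /β/ (voiced bilabial fricative) satisfy every feature; every other segment in the inventory fails at least one.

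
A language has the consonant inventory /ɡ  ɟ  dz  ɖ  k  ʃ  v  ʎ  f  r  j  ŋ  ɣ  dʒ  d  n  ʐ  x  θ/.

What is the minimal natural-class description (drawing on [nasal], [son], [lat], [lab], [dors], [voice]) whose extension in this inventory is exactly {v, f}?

[+lab]

The target set is precisely the extension of [+labial] in this inventory.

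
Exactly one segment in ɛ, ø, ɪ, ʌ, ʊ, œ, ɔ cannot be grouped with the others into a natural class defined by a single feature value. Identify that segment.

The remaining segments after removing /ø/ share [−tense]; /ø/ (mid front rounded tense vowel) is [+tense]. For every other candidate removal, the leftover set fails to share any single feature value that the removed segment lacks.

ø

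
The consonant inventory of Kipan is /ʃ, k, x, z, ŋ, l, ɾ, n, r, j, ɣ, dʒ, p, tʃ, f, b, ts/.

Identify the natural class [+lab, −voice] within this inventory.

Checking each segment against [+labial], [−voice]: /p/ (voiceless bilabial stop), /f/ (voiceless labiodental fricative) satisfy every feature; every other segment in the inventory fails at least one.

p, f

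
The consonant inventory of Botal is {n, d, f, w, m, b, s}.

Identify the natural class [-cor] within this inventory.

f, w, m, b

The feature [coronal] marks segments articulated with the tongue front (tip or blade). In this inventory /f, w, m, b/ lack that property, so they are [-coronal]; /n, d, s/ are [+coronal].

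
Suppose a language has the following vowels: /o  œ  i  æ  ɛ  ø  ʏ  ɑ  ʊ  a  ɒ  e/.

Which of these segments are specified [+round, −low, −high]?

o, œ, ø

Eliminate segments failing any feature: /i, æ, ɛ, ɑ, a, e/ are [−round]; /ʏ, ʊ/ are [+high]; /ɒ/ is [+low]. The remaining /o, œ, ø/ satisfy [+round], [−low], [−high].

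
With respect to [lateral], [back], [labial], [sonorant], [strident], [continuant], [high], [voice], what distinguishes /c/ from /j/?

[sonorant], [voice], [continuant]

The two segments share [-lateral], [-back], [-labial], [-strident], [+high]. The only features from the list on which they differ: /c/ is [-sonorant] while /j/ is [+sonorant]; /c/ is [-voice] while /j/ is [+voice]; /c/ is [-continuant] while /j/ is [+continuant].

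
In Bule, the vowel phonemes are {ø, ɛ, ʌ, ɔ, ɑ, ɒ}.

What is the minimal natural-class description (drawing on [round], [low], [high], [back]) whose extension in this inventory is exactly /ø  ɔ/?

[−low, +round]

Every target segment is [−low], [+round]; each remaining inventory member fails at least one of these. Each conjunct is needed — [+round] alone would also admit /ɒ/; [−low] alone would also admit /ɛ, ʌ/ — and no other single listed feature has exactly this extension, so two is the minimum.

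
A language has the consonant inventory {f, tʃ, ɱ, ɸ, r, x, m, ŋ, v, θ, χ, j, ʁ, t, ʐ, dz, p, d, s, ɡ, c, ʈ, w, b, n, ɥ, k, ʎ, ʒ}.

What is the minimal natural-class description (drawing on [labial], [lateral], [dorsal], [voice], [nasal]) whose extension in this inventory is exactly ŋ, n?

/ŋ, n/ are all [+nasal], [-labial], and no other segment in the inventory matches both values. Dropping any one of them over-generates: [-labial] alone would also admit /tʃ, r, x, θ, …/; [+nasal] alone would also admit /ɱ, m/. No other single listed feature picks out exactly this set either, so fewer than two features will not do.

[+nasal, -labial]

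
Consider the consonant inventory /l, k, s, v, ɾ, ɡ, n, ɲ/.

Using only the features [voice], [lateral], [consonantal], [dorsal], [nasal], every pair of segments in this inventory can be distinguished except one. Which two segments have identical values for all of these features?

/v/ (voiced labiodental fricative) and /ɾ/ (alveolar tap) are both [+voice], [−lateral], [+consonantal], [−dorsal], [−nasal], so none of the listed features separates them. (They do differ in [sonorant], [labial] and [coronal], which are not among the given features.) Every other pair in the inventory differs on at least one listed feature.

v, ɾ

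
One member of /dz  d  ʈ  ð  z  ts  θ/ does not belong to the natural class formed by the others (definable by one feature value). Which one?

ʈ

[anterior] groups all but one: /dz, ð, z, d, ts, θ/ share [+anterior] while /ʈ/ (voiceless retroflex stop) alone is [-anterior]. Removing any other segment would not leave a single-feature class that excludes it.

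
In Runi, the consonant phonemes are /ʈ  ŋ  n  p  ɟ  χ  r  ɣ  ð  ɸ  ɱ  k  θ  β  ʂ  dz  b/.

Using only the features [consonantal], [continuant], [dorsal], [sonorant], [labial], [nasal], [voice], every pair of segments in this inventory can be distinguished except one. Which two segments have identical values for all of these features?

θ, ʂ

/θ/ (voiceless dental fricative) and /ʂ/ (voiceless retroflex fricative) are both [+consonantal], [+continuant], [-dorsal], [-sonorant], [-labial], [-nasal], [-voice], so none of the listed features separates them. (They do differ in [strident], [anterior] and [distributed], which are not among the given features.) Every other pair in the inventory differs on at least one listed feature.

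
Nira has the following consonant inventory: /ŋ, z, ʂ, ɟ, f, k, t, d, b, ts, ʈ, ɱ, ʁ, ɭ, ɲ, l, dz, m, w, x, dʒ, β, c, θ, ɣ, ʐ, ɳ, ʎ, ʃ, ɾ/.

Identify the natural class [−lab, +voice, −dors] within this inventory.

Checking each segment against [−labial], [+voice], [−dorsal]: /z/ (voiced alveolar fricative), /d/ (voiced alveolar stop), /ɭ/ (retroflex lateral approximant), /l/ (alveolar lateral approximant), /dz/ (voiced alveolar affricate), /dʒ/ (voiced postalveolar affricate), among others, satisfy every feature; every other segment in the inventory fails at least one.

z, d, ɭ, l, dz, dʒ, ʐ, ɳ, ɾ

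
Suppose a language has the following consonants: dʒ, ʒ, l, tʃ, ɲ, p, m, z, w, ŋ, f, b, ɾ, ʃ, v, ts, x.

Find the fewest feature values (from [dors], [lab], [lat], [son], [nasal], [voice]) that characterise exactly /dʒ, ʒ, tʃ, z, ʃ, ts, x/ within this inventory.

[−son, −lab]

The class [−sonorant], [−labial] has exactly /dʒ, ʒ, tʃ, z, ʃ, ts, x/ as its extension in this inventory. No smaller conjunction from the listed features achieves this: [−labial] alone would also admit /l, ɲ, ŋ, ɾ/; [−sonorant] alone would also admit /p, f, b, v/; and checking the remaining single features turns up none with this extension.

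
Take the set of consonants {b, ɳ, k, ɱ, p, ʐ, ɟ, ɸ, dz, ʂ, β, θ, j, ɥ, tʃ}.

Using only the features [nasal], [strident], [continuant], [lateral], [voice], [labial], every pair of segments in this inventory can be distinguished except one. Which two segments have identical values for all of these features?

β, ɥ

Both /β/ and /ɥ/ are [−nasal], [−strident], [+continuant], [−lateral], [+voice], [+labial]. Since the list omits [sonorant], [round] and [dorsal] — which do distinguish the voiced bilabial fricative from the labial-palatal glide — this pair collapses; all other pairs remain distinct.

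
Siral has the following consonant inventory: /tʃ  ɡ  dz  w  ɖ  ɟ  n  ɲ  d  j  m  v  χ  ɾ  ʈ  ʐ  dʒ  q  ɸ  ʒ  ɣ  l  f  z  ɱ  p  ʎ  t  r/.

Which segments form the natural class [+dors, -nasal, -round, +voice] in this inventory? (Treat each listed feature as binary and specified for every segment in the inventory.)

Checking each segment against [+dorsal], [-nasal], [-round], [+voice]: /ɡ/ (voiced velar stop), /ɟ/ (voiced palatal stop), /j/ (palatal glide), /ɣ/ (voiced velar fricative), /ʎ/ (palatal lateral approximant) satisfy every feature; every other segment in the inventory fails at least one.

ɡ, ɟ, j, ɣ, ʎ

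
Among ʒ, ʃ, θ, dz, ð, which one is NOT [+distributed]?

Every segment except /dz/ is [+distributed]. /dz/ (voiced alveolar affricate) is [−distributed], so it is the exception.

dz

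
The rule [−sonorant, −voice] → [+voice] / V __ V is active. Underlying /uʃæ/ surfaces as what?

[uʒæ]

The only segment in the rule's environment that also matches [−sonorant, −voice] is /ʃ/. Applying [+voice] turns the voiceless postalveolar fricative into /ʒ/ (voiced postalveolar fricative), giving [uʒæ].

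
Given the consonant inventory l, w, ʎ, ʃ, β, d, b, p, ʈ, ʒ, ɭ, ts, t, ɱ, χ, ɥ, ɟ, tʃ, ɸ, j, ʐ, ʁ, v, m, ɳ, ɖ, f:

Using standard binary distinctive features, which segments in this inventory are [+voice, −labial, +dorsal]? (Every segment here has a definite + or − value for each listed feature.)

The [+voice] segments are /l, w, ʎ, β, d, b, ʒ, ɭ, ɱ, ɥ, ɟ, j, ʐ, ʁ, v, m, ɳ, ɖ/.
Of those, [−labial] gives /l, ʎ, d, ʒ, ɭ, ɟ, j, ʐ, ʁ, ɳ, ɖ/.
Intersecting with [+dorsal] leaves /ʎ, ɟ, j, ʁ/.

ʎ, ɟ, j, ʁ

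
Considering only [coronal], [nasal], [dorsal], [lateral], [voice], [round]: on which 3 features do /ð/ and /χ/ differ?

/ð/ is the voiced dental fricative and /χ/ is the voiceless uvular fricative. Both are [−nasal], [−lateral], [−round]. /ð/ is [+voice] while /χ/ is [−voice]; /ð/ is [+coronal] while /χ/ is [−coronal]; /ð/ is [−dorsal] while /χ/ is [+dorsal], so the distinguishing features are [voice], [coronal], [dorsal].

[voice], [coronal], [dorsal]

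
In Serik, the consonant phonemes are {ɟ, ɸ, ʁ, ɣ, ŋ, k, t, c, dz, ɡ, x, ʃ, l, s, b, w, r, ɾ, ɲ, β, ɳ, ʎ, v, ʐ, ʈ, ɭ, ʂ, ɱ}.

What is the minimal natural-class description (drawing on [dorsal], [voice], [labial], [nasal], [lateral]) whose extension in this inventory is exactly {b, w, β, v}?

[+voice, −nasal, +labial]

/b, w, β, v/ are all [+voice], [−nasal], [+labial], and no other segment in the inventory matches all three values. Dropping any one of them over-generates: [−nasal, +labial] alone would also admit /ɸ/; [+voice, +labial] alone would also admit /ɱ/; [+voice, −nasal] alone would also admit /ɟ, ʁ, ɣ, dz, …/. No other combination of two listed features picks out exactly this set either, so fewer than three features will not do.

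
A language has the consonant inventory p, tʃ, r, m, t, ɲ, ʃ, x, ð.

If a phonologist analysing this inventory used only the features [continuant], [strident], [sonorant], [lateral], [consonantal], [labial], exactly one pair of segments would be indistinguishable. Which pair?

ð, x

On the given features, /ð/ and /x/ have an identical profile: [+continuant], [−strident], [−sonorant], [−lateral], [+consonantal], [−labial]. No other two segments in the inventory coincide on all 6 features. (They do differ in [voice], [coronal] and [dorsal], which are not among the given features.)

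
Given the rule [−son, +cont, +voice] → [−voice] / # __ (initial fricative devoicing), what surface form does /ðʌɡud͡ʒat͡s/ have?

Only the initial segment /ð/ is both word-initial and matches the structural description. It is a voiced dental fricative, so [−son, +cont, +voice] holds; changing it to [−voice] with all other features held fixed yields /θ/ (voiceless dental fricative). No other segment meets both the structural description and the environment, so the output is [θʌɡud͡ʒat͡s].

[θʌɡud͡ʒat͡s]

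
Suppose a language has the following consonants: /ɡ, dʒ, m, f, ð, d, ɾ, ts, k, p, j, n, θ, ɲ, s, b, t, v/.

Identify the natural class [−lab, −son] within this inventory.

Checking each segment against [−labial], [−sonorant]: /ɡ/ (voiced velar stop), /dʒ/ (voiced postalveolar affricate), /ð/ (voiced dental fricative), /d/ (voiced alveolar stop), /ts/ (voiceless alveolar affricate), /k/ (voiceless velar stop), among others, satisfy every feature; every other segment in the inventory fails at least one.

ɡ, dʒ, ð, d, ts, k, θ, s, t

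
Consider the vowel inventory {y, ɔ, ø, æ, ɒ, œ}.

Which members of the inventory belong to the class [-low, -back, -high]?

ø, œ

Eliminate segments failing any feature: /y/ is [+high]; /ɔ/ is [+back]; /æ, ɒ/ are [+low]. The remaining /ø, œ/ satisfy [-low], [-back], [-high].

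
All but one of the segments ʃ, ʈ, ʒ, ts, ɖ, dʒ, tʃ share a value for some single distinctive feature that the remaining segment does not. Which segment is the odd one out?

/ɖ, tʃ, ʒ, ʈ, dʒ, ʃ/ are all [−anterior], but /ts/ (voiceless alveolar affricate) is [+anterior]. No other single segment can be removed to leave a set sharing one feature value that the removed segment lacks, so /ts/ is the odd one out.

ts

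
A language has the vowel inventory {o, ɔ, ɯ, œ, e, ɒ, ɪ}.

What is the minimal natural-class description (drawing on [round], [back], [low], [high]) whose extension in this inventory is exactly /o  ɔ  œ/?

[-low, +round]

/o, ɔ, œ/ are all [-low], [+round], and no other segment in the inventory matches both values. Dropping any one of them over-generates: [+round] alone would also admit /ɒ/; [-low] alone would also admit /ɯ, e, ɪ/. No other single listed feature picks out exactly this set either, so fewer than two features will not do.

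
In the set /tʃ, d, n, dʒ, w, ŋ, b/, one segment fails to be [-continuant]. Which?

/w/ is the labial-velar glide, which is [+continuant]; the rest — /dʒ, n, b, tʃ, ŋ, d/ — are [-continuant].

w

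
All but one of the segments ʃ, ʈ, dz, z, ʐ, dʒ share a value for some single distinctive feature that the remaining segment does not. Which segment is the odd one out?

[strident] groups all but one: /ʐ, dz, ʃ, z, dʒ/ share [+strident] while /ʈ/ (voiceless retroflex stop) alone is [-strident]. Removing any other segment would not leave a single-feature class that excludes it.

ʈ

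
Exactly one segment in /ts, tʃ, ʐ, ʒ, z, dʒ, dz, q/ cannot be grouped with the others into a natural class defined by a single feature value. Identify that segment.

The remaining segments after removing /q/ share [+strident]; /q/ (voiceless uvular stop) is [−strident]. For every other candidate removal, the leftover set fails to share any single feature value that the removed segment lacks.

q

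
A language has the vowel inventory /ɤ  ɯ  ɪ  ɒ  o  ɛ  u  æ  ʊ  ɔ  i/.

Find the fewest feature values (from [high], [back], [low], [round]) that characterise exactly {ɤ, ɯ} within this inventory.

[+back, −round]

/ɤ, ɯ/ are all [+back], [−round], and no other segment in the inventory matches both values. Dropping any one of them over-generates: [−round] alone would also admit /ɪ, ɛ, æ, i/; [+back] alone would also admit /ɒ, o, u, ʊ, …/. No other single listed feature picks out exactly this set either, so fewer than two features will not do.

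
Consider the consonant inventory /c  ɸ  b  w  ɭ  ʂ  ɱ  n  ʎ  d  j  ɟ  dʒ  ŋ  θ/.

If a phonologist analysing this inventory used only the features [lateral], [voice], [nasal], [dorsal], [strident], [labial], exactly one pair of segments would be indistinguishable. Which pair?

j, ɟ

/j/ (palatal glide) and /ɟ/ (voiced palatal stop) are both [−lateral], [+voice], [−nasal], [+dorsal], [−strident], [−labial], so none of the listed features separates them. (They do differ in [sonorant] and [continuant], which are not among the given features.) Every other pair in the inventory differs on at least one listed feature.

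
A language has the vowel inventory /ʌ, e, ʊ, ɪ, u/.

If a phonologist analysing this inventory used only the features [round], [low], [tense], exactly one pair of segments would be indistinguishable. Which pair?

ɪ, ʌ

On the given features, /ɪ/ and /ʌ/ have an identical profile: [−round], [−low], [−tense]. No other two segments in the inventory coincide on all 3 features. (They do differ in [high] and [back], which are not among the given features.)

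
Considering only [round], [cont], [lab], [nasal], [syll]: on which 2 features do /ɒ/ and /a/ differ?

[labial], [round]

/ɒ/ (low back rounded vowel) and /a/ (low unrounded vowel) agree on [+continuant], [-nasal], [+syllabic]. They differ on [labial] (/ɒ/ [+], /a/ [-]), [round] (/ɒ/ [+], /a/ [-]).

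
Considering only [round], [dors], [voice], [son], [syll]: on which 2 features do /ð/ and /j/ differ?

The two segments share [−round], [+voice], [−syllabic]. The only features from the list on which they differ: /ð/ is [−sonorant] while /j/ is [+sonorant]; /ð/ is [−dorsal] while /j/ is [+dorsal].

[sonorant], [dorsal]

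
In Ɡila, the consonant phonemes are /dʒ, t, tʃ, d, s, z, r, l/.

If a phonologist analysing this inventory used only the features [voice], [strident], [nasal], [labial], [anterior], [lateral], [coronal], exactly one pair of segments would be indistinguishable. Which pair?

On the given features, /d/ and /r/ have an identical profile: [+voice], [−strident], [−nasal], [−labial], [+anterior], [−lateral], [+coronal]. No other two segments in the inventory coincide on all 7 features. (They do differ in [sonorant] and [continuant], which are not among the given features.)

d, r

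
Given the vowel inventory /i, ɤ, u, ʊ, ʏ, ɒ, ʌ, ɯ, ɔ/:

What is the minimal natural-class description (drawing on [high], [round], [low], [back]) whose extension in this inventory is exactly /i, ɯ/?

[+high, -round]

The class [+high], [-round] has exactly /i, ɯ/ as its extension in this inventory. No smaller conjunction from the listed features achieves this: [-round] alone would also admit /ɤ, ʌ/; [+high] alone would also admit /u, ʊ, ʏ/; and checking the remaining single features turns up none with this extension.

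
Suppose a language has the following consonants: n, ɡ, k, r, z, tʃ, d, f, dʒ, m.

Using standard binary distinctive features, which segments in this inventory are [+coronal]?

n, r, z, tʃ, d, dʒ

The feature [coronal] marks segments articulated with the tongue front (tip or blade). In this inventory /n, r, z, tʃ, d, dʒ/ have that property, so they are [+coronal]; /ɡ, k, f, m/ are [-coronal].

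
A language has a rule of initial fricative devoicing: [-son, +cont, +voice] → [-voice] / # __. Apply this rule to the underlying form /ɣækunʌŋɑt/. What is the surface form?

Only the initial segment /ɣ/ is both word-initial and matches the structural description. It is a voiced velar fricative, so [-son, +cont, +voice] holds; changing it to [-voice] with all other features held fixed yields /x/ (voiceless velar fricative). No other segment meets both the structural description and the environment, so the output is [xækunʌŋɑt].

[xækunʌŋɑt]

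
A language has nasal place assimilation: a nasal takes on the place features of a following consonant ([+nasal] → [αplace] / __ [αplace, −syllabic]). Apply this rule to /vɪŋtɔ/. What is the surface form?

[vɪntɔ]

/ŋ/ sits before the [+coronal] consonant /t/, so it takes on [+coronal] and surfaces as /n/. The rest of the form is unaffected: [vɪntɔ].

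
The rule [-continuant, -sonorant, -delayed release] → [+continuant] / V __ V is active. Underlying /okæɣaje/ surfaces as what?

[oxæɣaje]

The only segment in the rule's environment that also matches [-continuant, -sonorant, -delayed release] is /k/. Applying [+continuant] turns the voiceless velar stop into /x/ (voiceless velar fricative), giving [oxæɣaje].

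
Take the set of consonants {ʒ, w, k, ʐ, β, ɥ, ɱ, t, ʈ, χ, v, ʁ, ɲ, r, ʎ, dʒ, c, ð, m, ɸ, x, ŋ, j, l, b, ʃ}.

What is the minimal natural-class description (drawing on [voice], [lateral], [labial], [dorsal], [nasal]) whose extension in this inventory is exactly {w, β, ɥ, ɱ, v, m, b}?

The class [+voice], [+labial] has exactly /w, β, ɥ, ɱ, v, m, b/ as its extension in this inventory. No smaller conjunction from the listed features achieves this: [+labial] alone would also admit /ɸ/; [+voice] alone would also admit /ʒ, ʐ, ʁ, ɲ, …/; and checking the remaining single features turns up none with this extension.

[+voice, +labial]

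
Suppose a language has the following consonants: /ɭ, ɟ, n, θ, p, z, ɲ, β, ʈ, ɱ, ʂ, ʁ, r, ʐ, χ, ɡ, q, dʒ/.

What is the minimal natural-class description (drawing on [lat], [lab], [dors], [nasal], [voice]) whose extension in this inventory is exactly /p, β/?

Every target segment is [−nasal], [+labial]; each remaining inventory member fails at least one of these. Each conjunct is needed — [+labial] alone would also admit /ɱ/; [−nasal] alone would also admit /ɭ, ɟ, θ, z, …/ — and no other single listed feature has exactly this extension, so two is the minimum.

[−nasal, +lab]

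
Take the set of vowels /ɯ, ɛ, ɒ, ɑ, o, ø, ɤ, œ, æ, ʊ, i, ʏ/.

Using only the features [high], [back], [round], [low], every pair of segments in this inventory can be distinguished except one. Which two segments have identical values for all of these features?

On the given features, /œ/ and /ø/ have an identical profile: [−high], [−back], [+round], [−low]. No other two segments in the inventory coincide on all 4 features. (They do differ in [tense], which is not among the given features.)

œ, ø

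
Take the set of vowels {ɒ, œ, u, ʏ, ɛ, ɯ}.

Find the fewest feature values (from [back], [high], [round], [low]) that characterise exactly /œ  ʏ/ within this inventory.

The class [-back], [+round] has exactly /œ, ʏ/ as its extension in this inventory. No smaller conjunction from the listed features achieves this: [+round] alone would also admit /ɒ, u/; [-back] alone would also admit /ɛ/; and checking the remaining single features turns up none with this extension.

[-back, +round]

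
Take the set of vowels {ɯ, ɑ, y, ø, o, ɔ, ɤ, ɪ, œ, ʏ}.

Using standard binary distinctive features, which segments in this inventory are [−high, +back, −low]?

Checking each segment against [−high], [+back], [−low]: /o/ (mid back rounded tense vowel), /ɔ/ (mid back rounded lax vowel), /ɤ/ (mid back unrounded tense vowel) satisfy every feature; every other segment in the inventory fails at least one.

o, ɔ, ɤ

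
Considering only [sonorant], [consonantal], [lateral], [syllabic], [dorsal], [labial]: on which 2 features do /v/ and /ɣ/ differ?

[labial], [dorsal]

/v/ (voiced labiodental fricative) and /ɣ/ (voiced velar fricative) agree on [−sonorant], [+consonantal], [−lateral], [−syllabic]. They differ on [labial] (/v/ [+], /ɣ/ [−]), [dorsal] (/v/ [−], /ɣ/ [+]).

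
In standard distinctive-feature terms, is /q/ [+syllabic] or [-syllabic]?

/q/ is the voiceless uvular stop. The feature [syllabic] marks segments able to form a syllable nucleus; /q/ lacks this property, so it is [-syllabic].

[-syllabic]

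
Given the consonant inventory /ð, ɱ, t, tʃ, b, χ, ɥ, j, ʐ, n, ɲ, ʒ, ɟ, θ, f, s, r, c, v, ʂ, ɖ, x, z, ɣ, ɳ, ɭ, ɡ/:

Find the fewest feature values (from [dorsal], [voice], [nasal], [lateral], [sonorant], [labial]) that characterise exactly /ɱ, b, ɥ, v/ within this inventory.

Every target segment is [+voice], [+labial]; each remaining inventory member fails at least one of these. Each conjunct is needed — [+labial] alone would also admit /f/; [+voice] alone would also admit /ð, j, ʐ, n, …/ — and no other single listed feature has exactly this extension, so two is the minimum.

[+voice, +labial]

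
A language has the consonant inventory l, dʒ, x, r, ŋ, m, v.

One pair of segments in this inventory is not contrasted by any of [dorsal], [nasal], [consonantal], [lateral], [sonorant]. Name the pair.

Both /dʒ/ and /v/ are [-dorsal], [-nasal], [+consonantal], [-lateral], [-sonorant]. Since the list omits [continuant], [labial] and [coronal] — which do distinguish the voiced postalveolar affricate from the voiced labiodental fricative — this pair collapses; all other pairs remain distinct.

dʒ, v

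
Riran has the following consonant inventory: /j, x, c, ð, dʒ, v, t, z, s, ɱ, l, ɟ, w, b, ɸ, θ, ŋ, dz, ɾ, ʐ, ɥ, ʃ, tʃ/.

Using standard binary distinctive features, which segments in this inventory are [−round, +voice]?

First, the [−round] segments are /j, x, c, ð, dʒ, v, t, z, s, ɱ, l, ɟ, b, ɸ, θ, ŋ, dz, ɾ, ʐ, ʃ, tʃ/.
Then [+voice] leaves /j, ð, dʒ, v, z, ɱ, l, ɟ, b, ŋ, dz, ɾ, ʐ/.

j, ð, dʒ, v, z, ɱ, l, ɟ, b, ŋ, dz, ɾ, ʐ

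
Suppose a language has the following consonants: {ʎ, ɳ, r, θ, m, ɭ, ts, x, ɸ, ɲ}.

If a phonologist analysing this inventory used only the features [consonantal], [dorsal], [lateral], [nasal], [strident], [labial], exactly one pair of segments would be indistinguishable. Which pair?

/θ/ (voiceless dental fricative) and /r/ (alveolar trill) are both [+consonantal], [−dorsal], [−lateral], [−nasal], [−strident], [−labial], so none of the listed features separates them. (They do differ in [sonorant] and [voice], which are not among the given features.) Every other pair in the inventory differs on at least one listed feature.

θ, r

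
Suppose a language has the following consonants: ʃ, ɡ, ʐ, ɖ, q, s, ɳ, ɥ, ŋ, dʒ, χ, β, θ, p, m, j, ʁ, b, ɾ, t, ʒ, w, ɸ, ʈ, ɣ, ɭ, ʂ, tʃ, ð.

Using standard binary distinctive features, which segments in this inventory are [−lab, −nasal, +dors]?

ɡ, q, χ, j, ʁ, ɣ

Eliminate segments failing any feature: /ʃ, ʐ, ɖ, s, dʒ, θ, ɾ, t, ʒ, ʈ, ɭ, ʂ, tʃ, ð/ are [−dorsal]; /ɳ, ŋ/ are [+nasal]; /ɥ, β, p, m, b, w, ɸ/ are [+labial]. The remaining /ɡ, q, χ, j, ʁ, ɣ/ satisfy [−labial], [−nasal], [+dorsal].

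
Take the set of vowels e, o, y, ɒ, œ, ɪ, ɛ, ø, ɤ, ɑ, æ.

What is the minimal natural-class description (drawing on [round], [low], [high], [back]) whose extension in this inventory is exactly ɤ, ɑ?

Every target segment is [+back], [−round]; each remaining inventory member fails at least one of these. Each conjunct is needed — [−round] alone would also admit /e, ɪ, ɛ, æ/; [+back] alone would also admit /o, ɒ/ — and no other single listed feature has exactly this extension, so two is the minimum.

[+back, −round]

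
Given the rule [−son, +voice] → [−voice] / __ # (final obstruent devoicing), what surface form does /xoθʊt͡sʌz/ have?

[xoθʊt͡sʌs]

The only segment in the rule's environment that also matches [−son, +voice] is /z/. Applying [−voice] turns the voiced alveolar fricative into /s/ (voiceless alveolar fricative), giving [xoθʊt͡sʌs].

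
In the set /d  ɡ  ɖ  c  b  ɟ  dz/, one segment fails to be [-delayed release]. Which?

Every segment except /dz/ is [-delayed release]. /dz/ (voiced alveolar affricate) is [+delayed release], so it is the exception.

dz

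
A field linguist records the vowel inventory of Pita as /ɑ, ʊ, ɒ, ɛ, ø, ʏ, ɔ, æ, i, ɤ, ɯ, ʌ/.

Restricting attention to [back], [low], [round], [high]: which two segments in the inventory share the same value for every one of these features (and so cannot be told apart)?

ɤ, ʌ

On the given features, /ɤ/ and /ʌ/ have an identical profile: [+back], [−low], [−round], [−high]. No other two segments in the inventory coincide on all 4 features. (They do differ in [tense], which is not among the given features.)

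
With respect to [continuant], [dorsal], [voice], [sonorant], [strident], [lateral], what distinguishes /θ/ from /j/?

[sonorant], [voice], [dorsal]

/θ/ (voiceless dental fricative) and /j/ (palatal glide) agree on [+continuant], [−strident], [−lateral]. They differ on [sonorant] (/θ/ [−], /j/ [+]), [voice] (/θ/ [−], /j/ [+]), [dorsal] (/θ/ [−], /j/ [+]).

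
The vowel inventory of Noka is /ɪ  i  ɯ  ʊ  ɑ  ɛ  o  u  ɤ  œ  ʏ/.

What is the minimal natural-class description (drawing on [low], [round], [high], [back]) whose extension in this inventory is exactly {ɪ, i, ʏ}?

/ɪ, i, ʏ/ are all [+high], [-back], and no other segment in the inventory matches both values. Dropping any one of them over-generates: [-back] alone would also admit /ɛ, œ/; [+high] alone would also admit /ɯ, ʊ, u/. No other single listed feature picks out exactly this set either, so fewer than two features will not do.

[+high, -back]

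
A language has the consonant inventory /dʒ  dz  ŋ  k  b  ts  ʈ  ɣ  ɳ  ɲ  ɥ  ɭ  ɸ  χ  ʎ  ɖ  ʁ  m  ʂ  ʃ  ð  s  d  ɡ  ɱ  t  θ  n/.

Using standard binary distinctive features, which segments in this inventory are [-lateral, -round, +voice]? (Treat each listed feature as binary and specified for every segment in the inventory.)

dʒ, dz, ŋ, b, ɣ, ɳ, ɲ, ɖ, ʁ, m, ð, d, ɡ, ɱ, n

The [-lateral] segments are /dʒ, dz, ŋ, k, b, ts, ʈ, ɣ, ɳ, ɲ, ɥ, ɸ, χ, ɖ, ʁ, m, ʂ, ʃ, ð, s, d, ɡ, ɱ, t, θ, n/.
Intersecting with [-round] gives /dʒ, dz, ŋ, k, b, ts, ʈ, ɣ, ɳ, ɲ, ɸ, χ, ɖ, ʁ, m, ʂ, ʃ, ð, s, d, ɡ, ɱ, t, θ, n/.
Of those, [+voice] leaves /dʒ, dz, ŋ, b, ɣ, ɳ, ɲ, ɖ, ʁ, m, ð, d, ɡ, ɱ, n/.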